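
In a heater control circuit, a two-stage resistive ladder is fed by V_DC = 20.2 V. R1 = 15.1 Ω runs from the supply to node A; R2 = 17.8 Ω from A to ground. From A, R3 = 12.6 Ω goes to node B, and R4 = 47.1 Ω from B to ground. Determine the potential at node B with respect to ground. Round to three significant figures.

Looking into the second stage from A: R3 + R4 = 59.70 Ω appears in parallel with R2.
Effective lower resistance at A: R2 ‖ 59.70 = 13.71 Ω.
So V_A = 20.2 × 0.4759 = 9.613 V.
Then the unloaded second divider: V_B = V_A × R4/(R3+R4) = 9.613 × 0.7889 = 7.584 V.

V_B ≈ 7.58 V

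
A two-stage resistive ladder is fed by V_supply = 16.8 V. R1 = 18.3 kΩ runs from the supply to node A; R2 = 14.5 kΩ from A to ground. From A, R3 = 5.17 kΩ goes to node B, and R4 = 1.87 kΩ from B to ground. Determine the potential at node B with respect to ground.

V_B ≈ 0.918 V

The second stage (R3 + R4 = 7.040 kΩ) loads node A in parallel with R2.
Effective lower resistance at A: R2 ‖ 7.040 = 4.739 kΩ.
V_A = 16.8 × 4.739/(18.3 + 4.739) = 3.456 V.
Then the unloaded second divider: V_B = V_A × R4/(R3+R4) = 3.456 × 0.2656 = 0.9179 V.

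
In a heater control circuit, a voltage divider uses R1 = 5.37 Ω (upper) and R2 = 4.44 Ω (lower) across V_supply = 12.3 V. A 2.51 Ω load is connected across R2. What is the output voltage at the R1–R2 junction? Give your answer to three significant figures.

V_out ≈ 2.83 V

R2 ‖ R_L = (4.44 × 2.51)/(4.44 + 2.51) = 1.604 Ω.
Voltage divider with the loaded lower leg: V_out = 12.3 × 1.604/(5.37 + 1.604) = 12.3 × 0.2299 = 2.828 V.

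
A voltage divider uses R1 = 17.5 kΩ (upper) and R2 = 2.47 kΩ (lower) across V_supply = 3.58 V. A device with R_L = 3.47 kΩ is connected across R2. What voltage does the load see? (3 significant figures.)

The load sits in parallel with R2, giving an effective lower resistance R2' = R2·R_L/(R2+R_L) = 1.443 kΩ.
Now apply the divider: V_out = 3.58 × 0.07617 = 0.2727 V.
(Unloaded it would be 0.443 V; the load pulls it down.)

V_out ≈ 0.273 V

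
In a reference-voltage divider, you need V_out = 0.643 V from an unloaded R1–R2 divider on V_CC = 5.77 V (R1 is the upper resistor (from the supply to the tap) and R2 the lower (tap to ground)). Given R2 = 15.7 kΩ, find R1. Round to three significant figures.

The divider ratio is R2/(R1+R2) = 0.643/5.77 = 0.1114.
So R1 = R2 · (V_CC/V_out − 1) = 15.7 × (5.77/0.643 − 1) = 15.7 × 7.974 = 125.2 kΩ.

R1 ≈ 125 kΩ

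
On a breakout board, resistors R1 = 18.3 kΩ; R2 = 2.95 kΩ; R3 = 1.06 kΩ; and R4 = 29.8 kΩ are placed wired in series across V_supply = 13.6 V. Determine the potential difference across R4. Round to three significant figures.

V ≈ 7.78 V

Total series resistance ΣR = 18.3 + 2.95 + 1.06 + 29.8 = 52.11 kΩ.
By the voltage-divider rule, V = 13.6 × 29.80/52.11 = 7.777 V.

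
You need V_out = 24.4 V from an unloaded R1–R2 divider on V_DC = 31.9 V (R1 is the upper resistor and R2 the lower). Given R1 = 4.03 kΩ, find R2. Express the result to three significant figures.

V_out/V_DC = R2/(R1+R2) = 0.7649.
Rearranging, R2 = R1·k/(1−k) = 4.03 × 3.253 = 13.11 kΩ.

R2 ≈ 13.1 kΩ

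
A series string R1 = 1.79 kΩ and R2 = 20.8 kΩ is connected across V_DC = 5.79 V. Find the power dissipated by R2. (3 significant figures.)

P ≈ 1.37 mW

Series current I = V_DC/ΣR = 5.79/22.59 = 0.2563 mA.
P(R2) = I²·R2 = (0.2563)² × 20.8 = 1.366 mW.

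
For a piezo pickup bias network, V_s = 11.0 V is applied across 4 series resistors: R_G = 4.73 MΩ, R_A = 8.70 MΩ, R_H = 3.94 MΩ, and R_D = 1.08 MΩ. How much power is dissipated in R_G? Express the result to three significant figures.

Series current I = V_s/ΣR = 11.0/18.45 = 0.5962 µA.
P = I²R = 0.3555 × 4.73 = 1.681 µW.

P ≈ 1.68 µW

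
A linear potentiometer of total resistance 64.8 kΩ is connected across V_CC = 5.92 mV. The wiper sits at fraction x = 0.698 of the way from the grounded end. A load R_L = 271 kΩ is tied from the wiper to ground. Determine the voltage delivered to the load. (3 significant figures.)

V_out ≈ 3.93 mV

The pot divides into 19.57 kΩ above the wiper and 45.23 kΩ below.
Lower segment in parallel with the load: 45.23 ‖ 271 = 38.76 kΩ.
Then V_out = V_CC · 38.76/(19.57 + 38.76) = 3.934 mV.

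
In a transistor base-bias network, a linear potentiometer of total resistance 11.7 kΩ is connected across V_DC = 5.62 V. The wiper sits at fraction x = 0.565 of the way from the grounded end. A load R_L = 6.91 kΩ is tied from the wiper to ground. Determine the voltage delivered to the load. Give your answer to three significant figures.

Split the track: R_lower = x·R_p = 6.610 kΩ, R_upper = (1−x)·R_p = 5.090 kΩ.
(x·R_p) ‖ R_L = 3.378 kΩ.
Then V_out = V_DC · 3.378/(5.090 + 3.378) = 2.242 V.
(Unloaded: V_out = x·V_DC = 3.18 V.)

V_out ≈ 2.24 V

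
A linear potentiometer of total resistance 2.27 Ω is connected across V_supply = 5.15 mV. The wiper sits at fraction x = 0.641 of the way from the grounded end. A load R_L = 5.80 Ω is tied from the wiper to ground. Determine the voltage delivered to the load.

V_out ≈ 3.03 mV

Split the track: R_lower = x·R_p = 1.455 Ω, R_upper = (1−x)·R_p = 0.8149 Ω.
Lower segment in parallel with the load: 1.455 ‖ 5.80 = 1.163 Ω.
Then V_out = V_supply · 1.163/(0.8149 + 1.163) = 3.028 mV.
(Unloaded: V_out = x·V_supply = 3.30 mV.)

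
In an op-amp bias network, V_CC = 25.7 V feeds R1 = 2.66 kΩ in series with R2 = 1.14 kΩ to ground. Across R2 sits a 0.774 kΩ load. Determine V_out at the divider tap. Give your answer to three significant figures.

V_out ≈ 3.80 V

R2 ‖ R_L = (1.14 × 0.774)/(1.14 + 0.774) = 0.4610 kΩ.
Then V_out = V_CC · R2'/(R1 + R2') = 25.7 × 0.4610/3.121 = 3.796 V.
(Unloaded it would be 7.71 V; the load pulls it down.)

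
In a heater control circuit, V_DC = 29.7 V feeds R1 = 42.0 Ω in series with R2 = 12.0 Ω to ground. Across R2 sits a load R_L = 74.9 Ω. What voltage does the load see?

R2 ‖ R_L = (12.0 × 74.9)/(12.0 + 74.9) = 10.34 Ω.
Now apply the divider: V_out = 29.7 × 0.1976 = 5.869 V.
(Unloaded it would be 6.60 V; the load pulls it down.)

V_out ≈ 5.87 V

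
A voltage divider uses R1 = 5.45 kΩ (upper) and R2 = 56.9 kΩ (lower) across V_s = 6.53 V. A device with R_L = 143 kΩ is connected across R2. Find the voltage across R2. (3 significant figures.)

R2 ‖ R_L = (56.9 × 143)/(56.9 + 143) = 40.70 kΩ.
Then V_out = V_s · R2'/(R1 + R2') = 6.53 × 40.70/46.15 = 5.759 V.

V_out ≈ 5.76 V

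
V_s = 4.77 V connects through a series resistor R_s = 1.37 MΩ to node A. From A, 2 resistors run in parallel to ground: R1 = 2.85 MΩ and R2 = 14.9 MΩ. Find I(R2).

Combine the parallel branches: R_p = (1/2.85 + 1/14.9)⁻¹ = 2.392 MΩ.
V_A = 4.77 × 2.392/3.762 = 3.033 V.
Branch current I = V_A/R2 = 3.033/14.9 = 0.2036 µA.

I ≈ 0.204 µA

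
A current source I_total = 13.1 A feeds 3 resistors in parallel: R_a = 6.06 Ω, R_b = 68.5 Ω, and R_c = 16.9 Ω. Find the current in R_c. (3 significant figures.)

ΣG = 1/6.06 + 1/68.5 + 1/16.9 = 0.2388.
Current divider: I(R_c) = I_total · G_k/ΣG = 13.1 × (0.05917/0.2388) = 13.1 × 0.2478 = 3.246 A.

I ≈ 3.25 A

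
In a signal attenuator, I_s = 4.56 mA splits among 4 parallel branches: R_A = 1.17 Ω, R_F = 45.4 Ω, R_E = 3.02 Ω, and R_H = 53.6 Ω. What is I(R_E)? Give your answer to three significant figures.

Total conductance ΣG = 1/1.17 + 1/45.4 + 1/3.02 + 1/53.6 = 1.227 (units of 1/Ω).
R_E takes the fraction G_k/ΣG = 0.3311/1.227 = 0.2700, so I = 4.56 × 0.2700 = 1.231 mA.

I ≈ 1.23 mA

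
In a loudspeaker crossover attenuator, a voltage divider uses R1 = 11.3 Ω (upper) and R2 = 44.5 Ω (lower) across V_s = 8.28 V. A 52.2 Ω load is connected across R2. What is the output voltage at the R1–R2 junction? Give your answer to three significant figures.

V_out ≈ 5.63 V

First combine the lower leg with the load: R2 ‖ R_L = 24.02 Ω.
Voltage divider with the loaded lower leg: V_out = 8.28 × 24.02/(11.3 + 24.02) = 8.28 × 0.6801 = 5.631 V.
(Unloaded it would be 6.60 V; the load pulls it down.)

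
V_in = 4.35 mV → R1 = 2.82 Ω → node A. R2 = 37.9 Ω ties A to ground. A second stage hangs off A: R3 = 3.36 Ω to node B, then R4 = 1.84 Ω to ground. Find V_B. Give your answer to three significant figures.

The second stage (R3 + R4 = 5.200 Ω) loads node A in parallel with R2.
R2 ‖ (R3+R4) = 4.573 Ω.
First divider: V_A = V_in · 4.573/(2.82 + 4.573) = 2.691 mV.
Then the unloaded second divider: V_B = V_A × R4/(R3+R4) = 2.691 × 0.3538 = 0.9521 mV.

V_B ≈ 0.952 mV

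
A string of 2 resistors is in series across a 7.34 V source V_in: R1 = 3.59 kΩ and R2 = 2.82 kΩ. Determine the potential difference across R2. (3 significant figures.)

V ≈ 3.23 V

Series total: ΣR = 3.59 + 2.82 = 6.410 kΩ.
Voltage divider: V = V_in · (2.820 / 6.410) = 7.34 × 0.4399 = 3.229 V.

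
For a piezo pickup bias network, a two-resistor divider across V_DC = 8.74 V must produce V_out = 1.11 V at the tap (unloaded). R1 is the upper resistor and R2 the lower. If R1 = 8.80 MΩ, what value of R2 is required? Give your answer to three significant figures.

R2 ≈ 1.28 MΩ

V_out/V_DC = R2/(R1+R2) = 0.1270.
R2 = R1 · 0.1270/(1 − 0.1270) = 1.280 MΩ.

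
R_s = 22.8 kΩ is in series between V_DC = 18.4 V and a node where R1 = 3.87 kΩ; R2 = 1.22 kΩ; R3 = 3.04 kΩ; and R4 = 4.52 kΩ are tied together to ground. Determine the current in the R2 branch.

I ≈ 0.396 mA

Combine the parallel branches: R_p = (1/3.87 + 1/1.22 + 1/3.04 + 1/4.52)⁻¹ = 0.6142 kΩ.
Node voltage V_A = V_DC · R_p/(R_s + R_p) = 18.4 × 0.02623 = 0.4826 V.
I(R2) = V_A / R2 = 0.4826/1.22 = 0.3956 mA.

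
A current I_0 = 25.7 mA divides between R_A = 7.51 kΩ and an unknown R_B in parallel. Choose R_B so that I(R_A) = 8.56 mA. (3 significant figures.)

The fraction through R_A equals R_B/(R_A+R_B).
With f = 0.3331, R_B = R_A · f/(1−f) = 7.51 × 0.4994 = 3.751 kΩ.

R_B ≈ 3.75 kΩ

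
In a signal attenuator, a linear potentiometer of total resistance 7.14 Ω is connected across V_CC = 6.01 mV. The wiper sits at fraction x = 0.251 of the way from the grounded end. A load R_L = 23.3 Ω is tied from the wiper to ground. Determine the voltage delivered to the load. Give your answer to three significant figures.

Lower segment x·R_p = 1.792 Ω; upper segment (1−x)·R_p = 5.348 Ω.
Lower segment in parallel with the load: 1.792 ‖ 23.3 = 1.664 Ω.
Then V_out = V_CC · 1.664/(5.348 + 1.664) = 1.426 mV.

V_out ≈ 1.43 mV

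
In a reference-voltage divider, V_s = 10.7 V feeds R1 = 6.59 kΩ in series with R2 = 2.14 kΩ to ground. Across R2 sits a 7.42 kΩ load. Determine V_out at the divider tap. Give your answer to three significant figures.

First combine the lower leg with the load: R2 ‖ R_L = 1.661 kΩ.
Voltage divider with the loaded lower leg: V_out = 10.7 × 1.661/(6.59 + 1.661) = 10.7 × 0.2013 = 2.154 V.

V_out ≈ 2.15 V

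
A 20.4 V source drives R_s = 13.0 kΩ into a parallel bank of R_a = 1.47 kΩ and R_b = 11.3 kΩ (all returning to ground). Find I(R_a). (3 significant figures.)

I ≈ 1.26 mA

Combine the parallel branches: R_p = (1/1.47 + 1/11.3)⁻¹ = 1.301 kΩ.
V_A by voltage divider: V_A = 20.4 × 1.301/(13.0 + 1.301) = 1.856 V.
Branch current I = V_A/R_a = 1.856/1.47 = 1.262 mA.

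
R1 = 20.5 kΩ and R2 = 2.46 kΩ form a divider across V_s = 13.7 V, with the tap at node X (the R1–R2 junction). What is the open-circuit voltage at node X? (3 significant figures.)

V_th ≈ 1.47 V

With X open, the divider is unloaded: V_th = 13.7 × 2.46/22.96 = 1.468 V.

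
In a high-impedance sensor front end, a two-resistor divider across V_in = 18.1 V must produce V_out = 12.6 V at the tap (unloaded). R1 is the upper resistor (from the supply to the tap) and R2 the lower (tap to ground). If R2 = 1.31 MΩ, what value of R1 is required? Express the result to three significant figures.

R1 ≈ 0.572 MΩ

Required fraction k = V_out/V_in = 0.6961.
Rearranging, R1 = R2·(1−k)/k = 1.31 × 0.4365 = 0.5718 MΩ.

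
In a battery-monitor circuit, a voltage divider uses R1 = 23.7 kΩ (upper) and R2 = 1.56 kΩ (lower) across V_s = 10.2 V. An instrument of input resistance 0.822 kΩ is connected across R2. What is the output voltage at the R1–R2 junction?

The load sits in parallel with R2, giving an effective lower resistance R2' = R2·R_L/(R2+R_L) = 0.5383 kΩ.
Now apply the divider: V_out = 10.2 × 0.02221 = 0.2265 V.
(Unloaded it would be 0.630 V; the load pulls it down.)

V_out ≈ 0.227 V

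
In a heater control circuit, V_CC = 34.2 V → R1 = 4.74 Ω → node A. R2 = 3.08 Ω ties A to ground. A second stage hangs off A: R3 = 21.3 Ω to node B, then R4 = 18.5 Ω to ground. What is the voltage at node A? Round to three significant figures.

V_A ≈ 12.9 V

The second stage (R3 + R4 = 39.80 Ω) loads node A in parallel with R2.
R2 ‖ (R3+R4) = 2.859 Ω.
So V_A = 34.2 × 0.3762 = 12.87 V.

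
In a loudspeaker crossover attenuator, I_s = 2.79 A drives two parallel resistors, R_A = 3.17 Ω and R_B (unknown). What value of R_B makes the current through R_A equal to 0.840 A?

The fraction through R_A equals R_B/(R_A+R_B).
With f = 0.3011, R_B = R_A · f/(1−f) = 3.17 × 0.4308 = 1.366 Ω.

R_B ≈ 1.37 Ω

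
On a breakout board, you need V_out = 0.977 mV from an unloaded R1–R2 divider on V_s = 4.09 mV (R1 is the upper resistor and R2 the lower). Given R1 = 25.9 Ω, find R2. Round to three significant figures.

R2 ≈ 8.13 Ω

V_out/V_s = R2/(R1+R2) = 0.2389.
R2 = R1 · 0.2389/(1 − 0.2389) = 8.129 Ω.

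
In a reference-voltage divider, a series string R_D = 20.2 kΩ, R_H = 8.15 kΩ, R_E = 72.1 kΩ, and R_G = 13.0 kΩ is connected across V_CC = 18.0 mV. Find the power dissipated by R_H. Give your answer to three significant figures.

P ≈ 0.205 nW

The common current is I = 18.0/113.4 = 0.1587 µA.
P = I²R = 0.02517 × 8.15 = 0.2052 nW.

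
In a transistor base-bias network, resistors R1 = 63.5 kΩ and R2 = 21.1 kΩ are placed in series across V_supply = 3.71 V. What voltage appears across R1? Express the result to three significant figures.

ΣR = 63.5 + 21.1 = 84.60 kΩ.
By the voltage-divider rule, V = 3.71 × 63.50/84.60 = 2.785 V.

V ≈ 2.78 V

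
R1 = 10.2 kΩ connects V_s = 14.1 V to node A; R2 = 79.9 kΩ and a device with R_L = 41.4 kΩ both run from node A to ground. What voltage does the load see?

V_out ≈ 10.3 V

R2 ‖ R_L = (79.9 × 41.4)/(79.9 + 41.4) = 27.27 kΩ.
Voltage divider with the loaded lower leg: V_out = 14.1 × 27.27/(10.2 + 27.27) = 14.1 × 0.7278 = 10.26 V.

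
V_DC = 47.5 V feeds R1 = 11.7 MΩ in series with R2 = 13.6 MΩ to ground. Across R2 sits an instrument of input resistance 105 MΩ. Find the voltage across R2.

First combine the lower leg with the load: R2 ‖ R_L = 12.04 MΩ.
Voltage divider with the loaded lower leg: V_out = 47.5 × 12.04/(11.7 + 12.04) = 47.5 × 0.5072 = 24.09 V.
(Unloaded it would be 25.5 V; the load pulls it down.)

V_out ≈ 24.1 V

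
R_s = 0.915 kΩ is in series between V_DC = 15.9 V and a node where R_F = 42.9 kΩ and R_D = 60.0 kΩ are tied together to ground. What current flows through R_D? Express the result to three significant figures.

I ≈ 0.256 mA

Parallel bank: R_p = 1/(1/42.9 + 1/60.0) = 25.01 kΩ.
V_A = 15.9 × 25.01/25.93 = 15.34 V.
Branch current I = V_A/R_D = 15.34/60.0 = 0.2556 mA.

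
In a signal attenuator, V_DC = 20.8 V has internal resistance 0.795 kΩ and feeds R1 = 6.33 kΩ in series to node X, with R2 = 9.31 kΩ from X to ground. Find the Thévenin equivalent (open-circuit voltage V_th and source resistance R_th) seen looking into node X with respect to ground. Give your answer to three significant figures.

V_th ≈ 11.8 V, R_th ≈ 4.04 kΩ

R1' = 0.795 + 6.33 = 7.125 kΩ (source resistance + R1).
With X open, the divider is unloaded: V_th = 20.8 × 9.31/16.44 = 11.78 V.
Zeroing V_DC shorts the top of R1' to ground, so R_th = R1' ‖ R2 = 4.036 kΩ.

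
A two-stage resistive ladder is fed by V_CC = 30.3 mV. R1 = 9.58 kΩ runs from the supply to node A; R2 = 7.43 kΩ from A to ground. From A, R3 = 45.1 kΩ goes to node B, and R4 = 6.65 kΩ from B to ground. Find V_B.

V_B ≈ 1.57 mV

Node A sees R2 in parallel with the series input of stage 2, R3 + R4 = 51.75 kΩ.
R2 ‖ (R3+R4) = 6.497 kΩ.
First divider: V_A = V_CC · 6.497/(9.58 + 6.497) = 12.24 mV.
Stage 2 is unloaded, so V_B = V_A · R4/(R3+R4) = 12.24 × 6.65/51.75 = 1.574 mV.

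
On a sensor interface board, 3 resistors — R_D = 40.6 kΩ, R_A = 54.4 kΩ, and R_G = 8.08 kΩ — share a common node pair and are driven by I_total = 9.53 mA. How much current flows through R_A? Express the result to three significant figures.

Conductances: ΣG = 1/40.6 + 1/54.4 + 1/8.08 = 0.1668 (1/kΩ).
R_A takes the fraction G_k/ΣG = 0.01838/0.1668 = 0.1102, so I = 9.53 × 0.1102 = 1.050 mA.

I ≈ 1.05 mA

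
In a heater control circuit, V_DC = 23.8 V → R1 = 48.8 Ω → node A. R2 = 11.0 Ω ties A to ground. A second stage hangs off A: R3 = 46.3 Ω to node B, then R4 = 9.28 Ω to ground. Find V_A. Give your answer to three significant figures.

V_A ≈ 3.77 V

The second stage (R3 + R4 = 55.58 Ω) loads node A in parallel with R2.
R2 ‖ (R3+R4) = 9.183 Ω.
So V_A = 23.8 × 0.1584 = 3.769 V.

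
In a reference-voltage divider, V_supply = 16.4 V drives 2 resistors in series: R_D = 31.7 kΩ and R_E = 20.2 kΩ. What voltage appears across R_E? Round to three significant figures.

V ≈ 6.38 V

ΣR = 31.7 + 20.2 = 51.90 kΩ.
V = V_supply · R/ΣR = 16.4 × 0.3892 = 6.383 V.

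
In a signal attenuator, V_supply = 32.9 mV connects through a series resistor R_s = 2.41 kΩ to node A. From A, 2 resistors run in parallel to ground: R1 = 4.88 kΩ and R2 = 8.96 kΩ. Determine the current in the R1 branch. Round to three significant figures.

Parallel bank: R_p = 1/(1/4.88 + 1/8.96) = 3.159 kΩ.
V_A = 32.9 × 3.159/5.569 = 18.66 mV.
I(R1) = V_A / R1 = 18.66/4.88 = 3.824 µA.

I ≈ 3.82 µA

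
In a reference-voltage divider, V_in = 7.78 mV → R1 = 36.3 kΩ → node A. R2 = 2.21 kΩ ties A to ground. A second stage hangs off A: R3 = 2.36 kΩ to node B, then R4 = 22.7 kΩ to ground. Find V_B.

V_B ≈ 0.373 mV

Looking into the second stage from A: R3 + R4 = 25.06 kΩ appears in parallel with R2.
R2 ‖ (R3+R4) = 2.031 kΩ.
V_A = 7.78 × 2.031/(36.3 + 2.031) = 0.4122 mV.
V_B = V_A × 0.9058 = 0.3734 mV.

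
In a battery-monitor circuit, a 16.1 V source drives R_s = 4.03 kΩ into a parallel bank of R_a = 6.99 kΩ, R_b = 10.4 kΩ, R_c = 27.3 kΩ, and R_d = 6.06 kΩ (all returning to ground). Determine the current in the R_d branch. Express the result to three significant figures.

Parallel bank: R_p = 1/(1/6.99 + 1/10.4 + 1/27.3 + 1/6.06) = 2.268 kΩ.
Node voltage V_A = V_DC · R_p/(R_s + R_p) = 16.1 × 0.3601 = 5.798 V.
Branch current I = V_A/R_d = 5.798/6.06 = 0.9568 mA.

I ≈ 0.957 mA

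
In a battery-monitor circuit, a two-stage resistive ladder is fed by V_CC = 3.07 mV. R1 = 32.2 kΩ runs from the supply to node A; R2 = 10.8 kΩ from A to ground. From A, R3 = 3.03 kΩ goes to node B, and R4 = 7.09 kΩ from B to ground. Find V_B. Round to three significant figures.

The second stage (R3 + R4 = 10.12 kΩ) loads node A in parallel with R2.
Effective lower resistance at A: R2 ‖ 10.12 = 5.224 kΩ.
So V_A = 3.07 × 0.1396 = 0.4286 mV.
Then the unloaded second divider: V_B = V_A × R4/(R3+R4) = 0.4286 × 0.7006 = 0.3003 mV.

V_B ≈ 0.300 mV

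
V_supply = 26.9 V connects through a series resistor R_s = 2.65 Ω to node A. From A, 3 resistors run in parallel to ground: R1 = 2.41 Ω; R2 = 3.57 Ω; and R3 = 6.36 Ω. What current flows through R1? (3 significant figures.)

I ≈ 3.43 A

Combine the parallel branches: R_p = (1/2.41 + 1/3.57 + 1/6.36)⁻¹ = 1.173 Ω.
V_A = 26.9 × 1.173/3.823 = 8.255 V.
Branch current I = V_A/R1 = 8.255/2.41 = 3.425 A.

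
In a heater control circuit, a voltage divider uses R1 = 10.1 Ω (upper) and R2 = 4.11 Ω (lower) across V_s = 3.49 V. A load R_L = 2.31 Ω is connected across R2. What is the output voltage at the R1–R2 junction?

First combine the lower leg with the load: R2 ‖ R_L = 1.479 Ω.
Voltage divider with the loaded lower leg: V_out = 3.49 × 1.479/(10.1 + 1.479) = 3.49 × 0.1277 = 0.4457 V.

V_out ≈ 0.446 V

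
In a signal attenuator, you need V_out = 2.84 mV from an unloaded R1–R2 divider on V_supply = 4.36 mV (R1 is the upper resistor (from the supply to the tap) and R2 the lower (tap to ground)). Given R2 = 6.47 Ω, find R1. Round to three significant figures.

V_out/V_supply = R2/(R1+R2) = 0.6514.
So R1 = R2 · (V_supply/V_out − 1) = 6.47 × (4.36/2.84 − 1) = 6.47 × 0.5352 = 3.463 Ω.

R1 ≈ 3.46 Ω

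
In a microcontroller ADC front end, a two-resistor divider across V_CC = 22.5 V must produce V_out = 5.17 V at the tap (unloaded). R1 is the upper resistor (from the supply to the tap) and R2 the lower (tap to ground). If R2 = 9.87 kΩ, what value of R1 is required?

V_out/V_CC = R2/(R1+R2) = 0.2298.
Rearranging, R1 = R2·(1−k)/k = 9.87 × 3.352 = 33.08 kΩ.

R1 ≈ 33.1 kΩ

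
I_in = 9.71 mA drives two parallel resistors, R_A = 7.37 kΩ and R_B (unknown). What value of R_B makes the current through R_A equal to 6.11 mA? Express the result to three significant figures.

R_B ≈ 12.5 kΩ

In a two-way split, I_A/I_in = R_B/(R_A + R_B).
With f = 0.6292, R_B = R_A · f/(1−f) = 7.37 × 1.697 = 12.51 kΩ.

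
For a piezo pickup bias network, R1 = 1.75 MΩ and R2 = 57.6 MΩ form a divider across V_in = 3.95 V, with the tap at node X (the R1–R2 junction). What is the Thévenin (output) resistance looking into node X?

Zeroing V_in shorts the top of R1 to ground, so R_th = R1 ‖ R2 = 1.698 MΩ.

R_th ≈ 1.70 MΩ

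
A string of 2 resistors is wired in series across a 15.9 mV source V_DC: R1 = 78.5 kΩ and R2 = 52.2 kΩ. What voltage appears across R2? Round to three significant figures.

ΣR = 78.5 + 52.2 = 130.7 kΩ.
V = V_DC · R/ΣR = 15.9 × 0.3994 = 6.350 mV.

V ≈ 6.35 mV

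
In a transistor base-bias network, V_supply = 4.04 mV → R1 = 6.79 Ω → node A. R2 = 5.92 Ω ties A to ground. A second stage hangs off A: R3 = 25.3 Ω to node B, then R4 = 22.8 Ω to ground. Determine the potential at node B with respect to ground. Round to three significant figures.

V_B ≈ 0.837 mV

Node A sees R2 in parallel with the series input of stage 2, R3 + R4 = 48.10 Ω.
R2 ‖ (R3+R4) = 5.271 Ω.
First divider: V_A = V_supply · 5.271/(6.79 + 5.271) = 1.766 mV.
V_B = V_A × 0.4740 = 0.8369 mV.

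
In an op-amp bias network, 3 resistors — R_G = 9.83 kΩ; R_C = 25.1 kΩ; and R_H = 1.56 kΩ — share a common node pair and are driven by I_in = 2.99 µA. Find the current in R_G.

I ≈ 0.389 µA

Total conductance ΣG = 1/9.83 + 1/25.1 + 1/1.56 = 0.7826 (units of 1/kΩ).
By the current-divider rule, I = I_in · G_k/ΣG = 2.99 × 0.1300 = 0.3887 µA.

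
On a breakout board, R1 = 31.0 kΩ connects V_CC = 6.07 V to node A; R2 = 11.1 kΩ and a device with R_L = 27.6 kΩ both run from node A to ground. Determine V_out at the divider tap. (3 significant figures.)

V_out ≈ 1.23 V

The load sits in parallel with R2, giving an effective lower resistance R2' = R2·R_L/(R2+R_L) = 7.916 kΩ.
Now apply the divider: V_out = 6.07 × 0.2034 = 1.235 V.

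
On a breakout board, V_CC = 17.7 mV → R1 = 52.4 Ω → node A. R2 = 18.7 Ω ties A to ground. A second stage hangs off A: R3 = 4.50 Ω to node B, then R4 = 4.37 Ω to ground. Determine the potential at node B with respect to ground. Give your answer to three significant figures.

Node A sees R2 in parallel with the series input of stage 2, R3 + R4 = 8.870 Ω.
R2 ‖ (R3+R4) = 6.016 Ω.
So V_A = 17.7 × 0.1030 = 1.823 mV.
Stage 2 is unloaded, so V_B = V_A · R4/(R3+R4) = 1.823 × 4.37/8.870 = 0.8981 mV.

V_B ≈ 0.898 mV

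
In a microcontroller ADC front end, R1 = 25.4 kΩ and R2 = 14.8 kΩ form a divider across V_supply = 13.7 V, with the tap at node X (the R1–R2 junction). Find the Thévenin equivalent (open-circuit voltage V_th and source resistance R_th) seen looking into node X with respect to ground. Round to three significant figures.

V_th ≈ 5.04 V, R_th ≈ 9.35 kΩ

V_th is the unloaded tap voltage: V_supply · R2/(R1+R2) = 13.7 × 0.3682 = 5.044 V.
With V_supply suppressed (replaced by a short), R_th = R1 ‖ R2 = (25.40 × 14.8)/(25.40 + 14.8) = 9.351 kΩ.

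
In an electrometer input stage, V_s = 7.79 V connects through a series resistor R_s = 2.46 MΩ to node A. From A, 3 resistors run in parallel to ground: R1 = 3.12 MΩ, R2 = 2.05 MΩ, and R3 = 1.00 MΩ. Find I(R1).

Parallel bank: R_p = 1/(1/3.12 + 1/2.05 + 1/1.00) = 0.5530 MΩ.
V_A = 7.79 × 0.5530/3.013 = 1.430 V.
Branch current I = V_A/R1 = 1.430/3.12 = 0.4583 µA.
(Check via current divider: I_total = 2.585 µA; share G_k/ΣG = 0.1772 → same result.)

I ≈ 0.458 µA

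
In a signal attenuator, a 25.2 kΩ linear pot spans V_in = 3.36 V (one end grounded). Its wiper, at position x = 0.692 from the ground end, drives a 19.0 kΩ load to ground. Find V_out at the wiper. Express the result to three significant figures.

V_out ≈ 1.81 V

The pot divides into 7.762 kΩ above the wiper and 17.44 kΩ below.
Lower segment in parallel with the load: 17.44 ‖ 19.0 = 9.093 kΩ.
Loaded-divider output: V_out = 3.36 × 0.5395 = 1.813 V.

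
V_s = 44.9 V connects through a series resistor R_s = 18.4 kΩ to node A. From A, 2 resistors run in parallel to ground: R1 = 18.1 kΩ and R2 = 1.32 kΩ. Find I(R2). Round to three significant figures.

I ≈ 2.13 mA

Equivalent of the parallel group: R_p = 1.230 kΩ.
V_A = 44.9 × 1.230/19.63 = 2.814 V.
I(R2) = V_A / R2 = 2.814/1.32 = 2.132 mA.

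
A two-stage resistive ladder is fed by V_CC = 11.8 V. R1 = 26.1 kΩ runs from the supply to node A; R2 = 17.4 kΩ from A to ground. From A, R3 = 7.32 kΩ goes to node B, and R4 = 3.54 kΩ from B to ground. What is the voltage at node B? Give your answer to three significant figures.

V_B ≈ 0.784 V

Node A sees R2 in parallel with the series input of stage 2, R3 + R4 = 10.86 kΩ.
R2 ‖ (R3+R4) = 6.687 kΩ.
V_A = 11.8 × 6.687/(26.1 + 6.687) = 2.407 V.
Then the unloaded second divider: V_B = V_A × R4/(R3+R4) = 2.407 × 0.3260 = 0.7845 V.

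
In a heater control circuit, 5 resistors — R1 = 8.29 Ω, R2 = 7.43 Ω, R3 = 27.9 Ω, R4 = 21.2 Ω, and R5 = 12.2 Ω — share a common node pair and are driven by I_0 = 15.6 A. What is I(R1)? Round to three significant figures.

I ≈ 4.48 A

Conductances: ΣG = 1/8.29 + 1/7.43 + 1/27.9 + 1/21.2 + 1/12.2 = 0.4202 (1/Ω).
R1 takes the fraction G_k/ΣG = 0.1206/0.4202 = 0.2871, so I = 15.6 × 0.2871 = 4.478 A.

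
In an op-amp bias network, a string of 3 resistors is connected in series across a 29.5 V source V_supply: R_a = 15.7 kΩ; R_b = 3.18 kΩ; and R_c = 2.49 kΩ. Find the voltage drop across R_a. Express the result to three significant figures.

V ≈ 21.7 V

Total series resistance ΣR = 15.7 + 3.18 + 2.49 = 21.37 kΩ.
By the voltage-divider rule, V = 29.5 × 15.70/21.37 = 21.67 V.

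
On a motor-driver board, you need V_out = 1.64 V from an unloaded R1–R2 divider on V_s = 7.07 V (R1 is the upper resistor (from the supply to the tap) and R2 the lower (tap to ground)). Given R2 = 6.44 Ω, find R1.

R1 ≈ 21.3 Ω

The divider ratio is R2/(R1+R2) = 1.64/7.07 = 0.2320.
So R1 = R2 · (V_s/V_out − 1) = 6.44 × (7.07/1.64 − 1) = 6.44 × 3.311 = 21.32 Ω.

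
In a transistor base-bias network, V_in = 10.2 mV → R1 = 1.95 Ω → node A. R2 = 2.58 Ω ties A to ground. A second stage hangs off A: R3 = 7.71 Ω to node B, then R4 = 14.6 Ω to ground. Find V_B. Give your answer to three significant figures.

V_B ≈ 3.62 mV

Node A sees R2 in parallel with the series input of stage 2, R3 + R4 = 22.31 Ω.
R2 ‖ (R3+R4) = 2.313 Ω.
V_A = 10.2 × 2.313/(1.95 + 2.313) = 5.534 mV.
Stage 2 is unloaded, so V_B = V_A · R4/(R3+R4) = 5.534 × 14.6/22.31 = 3.621 mV.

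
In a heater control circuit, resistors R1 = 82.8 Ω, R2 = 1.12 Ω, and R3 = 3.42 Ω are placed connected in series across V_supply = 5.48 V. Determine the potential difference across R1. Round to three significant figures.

V ≈ 5.20 V

Series total: ΣR = 82.8 + 1.12 + 3.42 = 87.34 Ω.
V = V_supply · R/ΣR = 5.48 × 0.9480 = 5.195 V.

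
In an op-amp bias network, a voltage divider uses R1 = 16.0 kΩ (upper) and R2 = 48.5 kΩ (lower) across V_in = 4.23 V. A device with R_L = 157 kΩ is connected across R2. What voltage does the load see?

R2 ‖ R_L = (48.5 × 157)/(48.5 + 157) = 37.05 kΩ.
Now apply the divider: V_out = 4.23 × 0.6984 = 2.954 V.

V_out ≈ 2.95 V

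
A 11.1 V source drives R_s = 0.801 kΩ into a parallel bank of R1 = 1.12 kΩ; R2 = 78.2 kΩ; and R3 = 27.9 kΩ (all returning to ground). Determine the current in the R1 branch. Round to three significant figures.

Parallel bank: R_p = 1/(1/1.12 + 1/78.2 + 1/27.9) = 1.062 kΩ.
Node voltage V_A = V_DC · R_p/(R_s + R_p) = 11.1 × 0.5701 = 6.328 V.
I(R1) = V_A / R1 = 6.328/1.12 = 5.650 mA.
(Check via current divider: I_total = 5.958 mA; share G_k/ΣG = 0.9483 → same result.)

I ≈ 5.65 mA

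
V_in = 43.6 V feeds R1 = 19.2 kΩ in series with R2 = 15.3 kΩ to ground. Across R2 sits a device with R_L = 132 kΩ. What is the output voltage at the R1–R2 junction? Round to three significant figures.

First combine the lower leg with the load: R2 ‖ R_L = 13.71 kΩ.
Voltage divider with the loaded lower leg: V_out = 43.6 × 13.71/(19.2 + 13.71) = 43.6 × 0.4166 = 18.16 V.

V_out ≈ 18.2 V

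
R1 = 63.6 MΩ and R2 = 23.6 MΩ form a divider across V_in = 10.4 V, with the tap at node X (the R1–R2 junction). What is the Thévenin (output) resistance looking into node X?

R_th ≈ 17.2 MΩ

Looking into X with the source shorted: R_th = R1·R2/(R1+R2) = 63.60 × 23.6/87.20 = 17.21 MΩ.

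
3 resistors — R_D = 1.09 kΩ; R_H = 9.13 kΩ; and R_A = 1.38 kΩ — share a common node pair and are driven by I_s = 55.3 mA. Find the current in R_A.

I ≈ 22.9 mA

ΣG = 1/1.09 + 1/9.13 + 1/1.38 = 1.752.
R_A takes the fraction G_k/ΣG = 0.7246/1.752 = 0.4137, so I = 55.3 × 0.4137 = 22.88 mA.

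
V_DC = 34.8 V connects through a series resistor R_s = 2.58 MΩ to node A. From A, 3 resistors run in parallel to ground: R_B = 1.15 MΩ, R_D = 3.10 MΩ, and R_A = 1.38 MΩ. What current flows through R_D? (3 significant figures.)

I ≈ 1.89 µA

Equivalent of the parallel group: R_p = 0.5217 MΩ.
V_A = 34.8 × 0.5217/3.102 = 5.853 V.
Branch current I = V_A/R_D = 5.853/3.10 = 1.888 µA.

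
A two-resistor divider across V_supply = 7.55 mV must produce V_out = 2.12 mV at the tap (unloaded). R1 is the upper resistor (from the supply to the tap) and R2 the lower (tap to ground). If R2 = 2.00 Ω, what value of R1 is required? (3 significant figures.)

V_out/V_supply = R2/(R1+R2) = 0.2808.
Rearranging, R1 = R2·(1−k)/k = 2.00 × 2.561 = 5.123 Ω.

R1 ≈ 5.12 Ω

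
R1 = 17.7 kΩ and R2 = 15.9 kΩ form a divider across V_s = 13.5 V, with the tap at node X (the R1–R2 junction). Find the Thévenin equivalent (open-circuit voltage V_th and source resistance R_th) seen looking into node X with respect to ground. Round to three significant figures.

Open-circuit (no load on X): V_th = V_s · R2/(R1 + R2) = 13.5 × 15.9/(17.70 + 15.9) = 6.388 V.
With V_s suppressed (replaced by a short), R_th = R1 ‖ R2 = (17.70 × 15.9)/(17.70 + 15.9) = 8.376 kΩ.

V_th ≈ 6.39 V, R_th ≈ 8.38 kΩ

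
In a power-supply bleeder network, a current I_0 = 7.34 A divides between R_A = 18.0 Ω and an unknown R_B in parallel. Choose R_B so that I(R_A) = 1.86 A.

The fraction through R_A equals R_B/(R_A+R_B).
With f = 0.2534, R_B = R_A · f/(1−f) = 18.0 × 0.3394 = 6.109 Ω.

R_B ≈ 6.11 Ω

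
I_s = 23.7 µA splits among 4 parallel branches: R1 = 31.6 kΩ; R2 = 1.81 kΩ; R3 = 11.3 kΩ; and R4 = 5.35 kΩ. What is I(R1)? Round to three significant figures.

ΣG = 1/31.6 + 1/1.81 + 1/11.3 + 1/5.35 = 0.8595.
By the current-divider rule, I = I_s · G_k/ΣG = 23.7 × 0.03682 = 0.8726 µA.

I ≈ 0.873 µA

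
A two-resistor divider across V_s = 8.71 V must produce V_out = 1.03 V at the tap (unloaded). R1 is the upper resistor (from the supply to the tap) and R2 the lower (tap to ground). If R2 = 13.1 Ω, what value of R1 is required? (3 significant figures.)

R1 ≈ 97.7 Ω

V_out/V_s = R2/(R1+R2) = 0.1183.
R1 = R2·(1/k − 1) = 13.1 × 7.456 = 97.68 Ω.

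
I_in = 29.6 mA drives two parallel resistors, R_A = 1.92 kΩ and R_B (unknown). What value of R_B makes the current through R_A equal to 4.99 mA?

Two-branch current divider: I_A = I_in · R_B/(R_A + R_B).
4.99/29.6 = R_B/(R_A + R_B) → R_B = R_A · (0.1686)/(1 − 0.1686) = 1.92 × 0.2028 = 0.3893 kΩ.

R_B ≈ 0.389 kΩ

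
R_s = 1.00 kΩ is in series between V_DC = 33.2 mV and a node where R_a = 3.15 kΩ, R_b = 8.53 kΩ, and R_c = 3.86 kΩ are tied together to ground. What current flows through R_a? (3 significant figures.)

Combine the parallel branches: R_p = (1/3.15 + 1/8.53 + 1/3.86)⁻¹ = 1.441 kΩ.
V_A by voltage divider: V_A = 33.2 × 1.441/(1.00 + 1.441) = 19.60 mV.
I(R_a) = V_A / R_a = 19.60/3.15 = 6.223 µA.
(Check via current divider: I_total = 13.60 µA; share G_k/ΣG = 0.4576 → same result.)

I ≈ 6.22 µA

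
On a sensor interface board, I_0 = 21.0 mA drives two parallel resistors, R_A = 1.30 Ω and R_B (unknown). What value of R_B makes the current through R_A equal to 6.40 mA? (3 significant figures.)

R_B ≈ 0.570 Ω

The fraction through R_A equals R_B/(R_A+R_B).
With f = 0.3048, R_B = R_A · f/(1−f) = 1.30 × 0.4384 = 0.5699 Ω.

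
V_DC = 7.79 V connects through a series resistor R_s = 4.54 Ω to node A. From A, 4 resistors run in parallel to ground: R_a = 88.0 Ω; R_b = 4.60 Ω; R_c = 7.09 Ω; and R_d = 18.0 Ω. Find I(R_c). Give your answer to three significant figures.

I ≈ 0.375 A

Parallel bank: R_p = 1/(1/88.0 + 1/4.60 + 1/7.09 + 1/18.0) = 2.351 Ω.
Node voltage V_A = V_DC · R_p/(R_s + R_p) = 7.79 × 0.3412 = 2.658 V.
I(R_c) = V_A / R_c = 2.658/7.09 = 0.3749 A.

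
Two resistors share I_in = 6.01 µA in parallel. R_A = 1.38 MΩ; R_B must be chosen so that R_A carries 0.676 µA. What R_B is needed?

Two-branch current divider: I_A = I_in · R_B/(R_A + R_B).
With f = 0.1125, R_B = R_A · f/(1−f) = 1.38 × 0.1267 = 0.1749 MΩ.

R_B ≈ 0.175 MΩ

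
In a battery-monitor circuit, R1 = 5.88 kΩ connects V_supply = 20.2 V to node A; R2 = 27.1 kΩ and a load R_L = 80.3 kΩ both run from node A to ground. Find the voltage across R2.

V_out ≈ 15.7 V

First combine the lower leg with the load: R2 ‖ R_L = 20.26 kΩ.
Then V_out = V_supply · R2'/(R1 + R2') = 20.2 × 20.26/26.14 = 15.66 V.
(Unloaded it would be 16.6 V; the load pulls it down.)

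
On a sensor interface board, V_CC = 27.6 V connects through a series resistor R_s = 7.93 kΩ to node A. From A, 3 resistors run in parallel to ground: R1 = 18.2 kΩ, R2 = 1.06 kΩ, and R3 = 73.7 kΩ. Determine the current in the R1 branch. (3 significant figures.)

Combine the parallel branches: R_p = (1/18.2 + 1/1.06 + 1/73.7)⁻¹ = 0.9882 kΩ.
Node voltage V_A = V_CC · R_p/(R_s + R_p) = 27.6 × 0.1108 = 3.058 V.
Branch current I = V_A/R1 = 3.058/18.2 = 0.1680 mA.

I ≈ 0.168 mA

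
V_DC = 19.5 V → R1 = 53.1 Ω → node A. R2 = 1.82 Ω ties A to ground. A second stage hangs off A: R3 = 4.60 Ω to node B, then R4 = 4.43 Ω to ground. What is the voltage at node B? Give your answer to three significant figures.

V_B ≈ 0.265 V

The second stage (R3 + R4 = 9.030 Ω) loads node A in parallel with R2.
R2 ‖ (R3+R4) = 1.515 Ω.
V_A = 19.5 × 1.515/(53.1 + 1.515) = 0.5408 V.
Then the unloaded second divider: V_B = V_A × R4/(R3+R4) = 0.5408 × 0.4906 = 0.2653 V.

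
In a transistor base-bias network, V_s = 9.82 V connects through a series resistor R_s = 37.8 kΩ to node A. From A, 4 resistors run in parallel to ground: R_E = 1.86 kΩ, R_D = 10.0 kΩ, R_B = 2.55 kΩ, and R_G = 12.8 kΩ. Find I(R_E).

Equivalent of the parallel group: R_p = 0.9026 kΩ.
Node voltage V_A = V_s · R_p/(R_s + R_p) = 9.82 × 0.02332 = 0.2290 V.
Branch current I = V_A/R_E = 0.2290/1.86 = 0.1231 mA.
(Equivalently: I_total = 0.2537 mA, then current-divider fraction G_k/ΣG = 0.4853.)

I ≈ 0.123 mA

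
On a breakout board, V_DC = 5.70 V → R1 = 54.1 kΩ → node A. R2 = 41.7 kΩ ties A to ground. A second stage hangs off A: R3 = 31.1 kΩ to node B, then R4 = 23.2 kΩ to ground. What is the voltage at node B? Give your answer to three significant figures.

V_B ≈ 0.739 V

Looking into the second stage from A: R3 + R4 = 54.30 kΩ appears in parallel with R2.
Effective lower resistance at A: R2 ‖ 54.30 = 23.59 kΩ.
V_A = 5.70 × 23.59/(54.1 + 23.59) = 1.731 V.
V_B = V_A × 0.4273 = 0.7394 V.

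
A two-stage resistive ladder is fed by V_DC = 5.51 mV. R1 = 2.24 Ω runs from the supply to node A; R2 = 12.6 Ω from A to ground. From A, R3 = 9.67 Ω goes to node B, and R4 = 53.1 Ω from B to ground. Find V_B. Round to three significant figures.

V_B ≈ 3.84 mV

Node A sees R2 in parallel with the series input of stage 2, R3 + R4 = 62.77 Ω.
R2 ‖ (R3+R4) = 10.49 Ω.
So V_A = 5.51 × 0.8241 = 4.541 mV.
Stage 2 is unloaded, so V_B = V_A · R4/(R3+R4) = 4.541 × 53.1/62.77 = 3.841 mV.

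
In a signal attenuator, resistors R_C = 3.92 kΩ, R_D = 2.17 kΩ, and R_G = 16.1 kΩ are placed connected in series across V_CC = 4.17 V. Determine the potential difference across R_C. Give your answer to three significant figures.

V ≈ 0.737 V

Total series resistance ΣR = 3.92 + 2.17 + 16.1 = 22.19 kΩ.
V = V_CC · R/ΣR = 4.17 × 0.1767 = 0.7367 V.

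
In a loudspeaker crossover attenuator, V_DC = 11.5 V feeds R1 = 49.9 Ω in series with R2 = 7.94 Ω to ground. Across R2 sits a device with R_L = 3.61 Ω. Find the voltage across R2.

V_out ≈ 0.545 V

First combine the lower leg with the load: R2 ‖ R_L = 2.482 Ω.
Now apply the divider: V_out = 11.5 × 0.04738 = 0.5448 V.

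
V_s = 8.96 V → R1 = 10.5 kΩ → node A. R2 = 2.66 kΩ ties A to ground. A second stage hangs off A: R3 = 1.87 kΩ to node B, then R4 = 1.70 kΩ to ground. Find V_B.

Node A sees R2 in parallel with the series input of stage 2, R3 + R4 = 3.570 kΩ.
R2 ‖ (R3+R4) = 1.524 kΩ.
So V_A = 8.96 × 0.1268 = 1.136 V.
Then the unloaded second divider: V_B = V_A × R4/(R3+R4) = 1.136 × 0.4762 = 0.5409 V.

V_B ≈ 0.541 V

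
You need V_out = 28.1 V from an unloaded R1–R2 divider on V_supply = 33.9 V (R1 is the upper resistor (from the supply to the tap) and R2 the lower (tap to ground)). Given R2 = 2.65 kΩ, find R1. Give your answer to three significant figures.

Required fraction k = V_out/V_supply = 0.8289.
Rearranging, R1 = R2·(1−k)/k = 2.65 × 0.2064 = 0.5470 kΩ.

R1 ≈ 0.547 kΩ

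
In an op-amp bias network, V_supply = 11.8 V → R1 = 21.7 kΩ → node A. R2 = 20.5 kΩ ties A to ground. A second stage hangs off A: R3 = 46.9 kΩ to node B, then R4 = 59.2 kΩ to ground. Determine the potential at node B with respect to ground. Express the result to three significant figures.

V_B ≈ 2.91 V

Looking into the second stage from A: R3 + R4 = 106.1 kΩ appears in parallel with R2.
R2 ‖ (R3+R4) = 17.18 kΩ.
First divider: V_A = V_supply · 17.18/(21.7 + 17.18) = 5.214 V.
Then the unloaded second divider: V_B = V_A × R4/(R3+R4) = 5.214 × 0.5580 = 2.909 V.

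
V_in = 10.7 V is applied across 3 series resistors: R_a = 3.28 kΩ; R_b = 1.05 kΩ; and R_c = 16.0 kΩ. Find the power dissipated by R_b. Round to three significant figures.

ΣR = 20.33 kΩ → I = 10.7/20.33 = 0.5263 mA.
P = I²R = 0.2770 × 1.05 = 0.2909 mW.

P ≈ 0.291 mW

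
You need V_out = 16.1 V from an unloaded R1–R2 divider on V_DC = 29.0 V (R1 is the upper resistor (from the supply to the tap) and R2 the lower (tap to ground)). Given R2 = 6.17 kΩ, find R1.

R1 ≈ 4.94 kΩ

Required fraction k = V_out/V_DC = 0.5552.
Rearranging, R1 = R2·(1−k)/k = 6.17 × 0.8012 = 4.944 kΩ.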